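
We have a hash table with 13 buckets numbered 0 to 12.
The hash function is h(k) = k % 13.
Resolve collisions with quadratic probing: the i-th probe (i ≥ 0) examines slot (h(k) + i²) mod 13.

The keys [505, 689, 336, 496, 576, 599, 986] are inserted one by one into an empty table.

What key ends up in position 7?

Insert 505: h=11, slot 11 empty -> index 11.
Insert 689: h=0, slot 0 empty -> index 0.
Insert 336: h=11, slot 11 occupied -> index 12.
Insert 496: h=2, slot 2 empty -> index 2.
Insert 576: h=4, slot 4 empty -> index 4.
Insert 599: h=1, slot 1 empty -> index 1.
Insert 986: h=11, slots 11,12,2 occupied -> index 7.
Table: [689, 599, 496, ., 576, ., ., 986, ., ., ., 505, 336]

986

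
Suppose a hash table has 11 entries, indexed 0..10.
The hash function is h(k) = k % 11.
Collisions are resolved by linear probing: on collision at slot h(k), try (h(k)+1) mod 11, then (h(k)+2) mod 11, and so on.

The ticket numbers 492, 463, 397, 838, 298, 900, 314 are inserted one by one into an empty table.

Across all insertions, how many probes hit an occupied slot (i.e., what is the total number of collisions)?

5

Insert 492: h=8, slot 8 empty → index 8.
Insert 463: h=1, slot 1 empty → index 1.
Insert 397: h=1, slot 1 occupied → index 2.
Insert 838: h=2, slot 2 occupied → index 3.
Insert 298: h=1, slots 1,2,3 occupied → index 4.
Insert 900: h=9, slot 9 empty → index 9.
Insert 314: h=6, slot 6 empty → index 6.
Table: [∅, 463, 397, 838, 298, ∅, 314, ∅, 492, 900, ∅]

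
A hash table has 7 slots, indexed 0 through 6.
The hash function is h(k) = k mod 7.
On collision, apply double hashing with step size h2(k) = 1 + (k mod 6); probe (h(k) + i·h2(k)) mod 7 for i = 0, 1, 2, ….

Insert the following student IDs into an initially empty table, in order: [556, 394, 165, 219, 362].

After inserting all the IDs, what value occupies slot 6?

556: h=3 → slot 3
394: h=2 → slot 2
165: h=4 → slot 4
219: h=2, h2=4, probe 2,6 → slot 6
362: h=5 → slot 5
Table: [., ., 394, 556, 165, 362, 219]

219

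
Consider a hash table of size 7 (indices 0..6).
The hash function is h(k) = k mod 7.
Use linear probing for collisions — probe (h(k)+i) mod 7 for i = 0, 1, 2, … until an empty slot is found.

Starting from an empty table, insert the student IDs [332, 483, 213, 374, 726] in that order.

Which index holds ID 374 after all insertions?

332: h=3 => slot 3
483: h=0 => slot 0
213: h=3, probe 3,4 => slot 4
374: h=3, probe 3,4,5 => slot 5
726: h=5, probe 5,6 => slot 6
Table: [483, _, _, 332, 213, 374, 726]

5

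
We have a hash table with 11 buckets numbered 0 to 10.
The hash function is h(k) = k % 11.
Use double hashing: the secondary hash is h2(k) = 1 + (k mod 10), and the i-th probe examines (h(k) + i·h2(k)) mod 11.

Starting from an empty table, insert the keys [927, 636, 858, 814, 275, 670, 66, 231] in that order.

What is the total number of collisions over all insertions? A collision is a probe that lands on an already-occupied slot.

927: h=3 -> slot 3
636: h=9 -> slot 9
858: h=0 -> slot 0
814: h=0, h2=5, probe 0,5 -> slot 5
275: h=0, h2=6, probe 0,6 -> slot 6
670: h=10 -> slot 10
66: h=0, h2=7, probe 0,7 -> slot 7
231: h=0, h2=2, probe 0,2 -> slot 2
Table: [858, ∅, 231, 927, ∅, 814, 275, 66, ∅, 636, 670]

4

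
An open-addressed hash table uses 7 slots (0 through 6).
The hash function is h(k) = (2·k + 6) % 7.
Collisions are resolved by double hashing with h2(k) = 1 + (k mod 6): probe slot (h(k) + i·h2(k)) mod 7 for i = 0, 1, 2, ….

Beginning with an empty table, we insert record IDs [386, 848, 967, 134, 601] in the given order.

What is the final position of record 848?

4

386 hashes to 1; slot 1 is free -> place at 1.
848 hashes to 1, h2=3; 1 taken -> place at 4.
967 hashes to 1, h2=2; 1 taken -> place at 3.
134 hashes to 1, h2=3; 1,4 taken -> place at 0.
601 hashes to 4, h2=2; 4 taken -> place at 6.
Table: [134, 386, _, 967, 848, _, 601]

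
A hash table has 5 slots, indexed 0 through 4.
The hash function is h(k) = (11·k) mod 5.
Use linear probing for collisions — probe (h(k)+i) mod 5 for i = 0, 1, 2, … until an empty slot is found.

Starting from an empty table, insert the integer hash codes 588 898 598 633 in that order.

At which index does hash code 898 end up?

4

Insert 588: h=3, slot 3 empty -> index 3.
Insert 898: h=3, slot 3 occupied -> index 4.
Insert 598: h=3, slots 3,4 occupied -> index 0.
Insert 633: h=3, slots 3,4,0 occupied -> index 1.
Table: [598, 633, _, 588, 898]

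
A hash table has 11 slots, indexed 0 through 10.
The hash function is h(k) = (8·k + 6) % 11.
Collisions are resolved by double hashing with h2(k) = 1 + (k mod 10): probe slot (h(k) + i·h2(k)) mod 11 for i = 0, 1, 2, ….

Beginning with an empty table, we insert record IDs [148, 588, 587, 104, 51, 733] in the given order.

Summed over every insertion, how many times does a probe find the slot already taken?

Insert 148: h=2, slot 2 empty → index 2.
Insert 588: h=2, h2=9, slot 2 occupied → index 0.
Insert 587: h=5, slot 5 empty → index 5.
Insert 104: h=2, h2=5, slot 2 occupied → index 7.
Insert 51: h=7, h2=2, slot 7 occupied → index 9.
Insert 733: h=7, h2=4, slots 7,0 occupied → index 4.
Table: [588, —, 148, —, 733, 587, —, 104, —, 51, —]

5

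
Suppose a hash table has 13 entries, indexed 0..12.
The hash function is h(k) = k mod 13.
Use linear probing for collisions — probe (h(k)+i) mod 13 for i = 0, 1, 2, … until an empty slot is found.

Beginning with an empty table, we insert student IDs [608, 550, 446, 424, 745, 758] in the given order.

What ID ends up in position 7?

758

608 hashes to 10; slot 10 is free -> place at 10.
550 hashes to 4; slot 4 is free -> place at 4.
446 hashes to 4; 4 taken -> place at 5.
424 hashes to 8; slot 8 is free -> place at 8.
745 hashes to 4; 4,5 taken -> place at 6.
758 hashes to 4; 4,5,6 taken -> place at 7.
Table: [., ., ., ., 550, 446, 745, 758, 424, ., 608, ., .]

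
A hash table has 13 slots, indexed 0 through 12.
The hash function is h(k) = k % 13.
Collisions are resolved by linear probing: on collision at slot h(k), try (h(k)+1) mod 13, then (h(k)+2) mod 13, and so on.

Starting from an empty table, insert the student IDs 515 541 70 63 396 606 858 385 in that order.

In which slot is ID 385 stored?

Insert 515: h=8, slot 8 empty -> index 8.
Insert 541: h=8, slot 8 occupied -> index 9.
Insert 70: h=5, slot 5 empty -> index 5.
Insert 63: h=11, slot 11 empty -> index 11.
Insert 396: h=6, slot 6 empty -> index 6.
Insert 606: h=8, slots 8,9 occupied -> index 10.
Insert 858: h=0, slot 0 empty -> index 0.
Insert 385: h=8, slots 8,9,10,11 occupied -> index 12.
Table: [858, -, -, -, -, 70, 396, -, 515, 541, 606, 63, 385]

12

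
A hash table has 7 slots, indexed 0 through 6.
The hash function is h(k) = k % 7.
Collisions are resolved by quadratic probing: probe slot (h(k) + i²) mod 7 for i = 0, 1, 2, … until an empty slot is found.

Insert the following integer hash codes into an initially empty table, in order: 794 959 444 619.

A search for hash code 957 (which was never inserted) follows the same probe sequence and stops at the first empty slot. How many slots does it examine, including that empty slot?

794 hashes to 3; slot 3 is free → place at 3.
959 hashes to 0; slot 0 is free → place at 0.
444 hashes to 3; 3 taken → place at 4.
619 hashes to 3; 3,4,0 taken → place at 5.
Table: [959, _, _, 794, 444, 619, _]
Lookup 957: h=5, probe 5,6 → slot 6 empty, not found.

2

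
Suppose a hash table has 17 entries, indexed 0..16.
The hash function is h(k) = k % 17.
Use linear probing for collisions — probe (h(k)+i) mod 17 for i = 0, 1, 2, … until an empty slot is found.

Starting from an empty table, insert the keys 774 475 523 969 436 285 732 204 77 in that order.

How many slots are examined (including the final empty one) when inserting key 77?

2

774: h=9 → slot 9
475: h=16 → slot 16
523: h=13 → slot 13
969: h=0 → slot 0
436: h=11 → slot 11
285: h=13, probe 13,14 → slot 14
732: h=1 → slot 1
204: h=0, probe 0,1,2 → slot 2
77: h=9, probe 9,10 → slot 10
Table: [969, 732, 204, —, —, —, —, —, —, 774, 77, 436, —, 523, 285, —, 475]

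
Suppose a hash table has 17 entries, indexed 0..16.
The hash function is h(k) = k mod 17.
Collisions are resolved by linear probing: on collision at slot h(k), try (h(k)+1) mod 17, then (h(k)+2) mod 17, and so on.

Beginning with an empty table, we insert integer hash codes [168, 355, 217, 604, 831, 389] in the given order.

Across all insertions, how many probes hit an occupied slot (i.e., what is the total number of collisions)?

6

168: h=15 => slot 15
355: h=15, probe 15,16 => slot 16
217: h=13 => slot 13
604: h=9 => slot 9
831: h=15, probe 15,16,0 => slot 0
389: h=15, probe 15,16,0,1 => slot 1
Table: [831, 389, —, —, —, —, —, —, —, 604, —, —, —, 217, —, 168, 355]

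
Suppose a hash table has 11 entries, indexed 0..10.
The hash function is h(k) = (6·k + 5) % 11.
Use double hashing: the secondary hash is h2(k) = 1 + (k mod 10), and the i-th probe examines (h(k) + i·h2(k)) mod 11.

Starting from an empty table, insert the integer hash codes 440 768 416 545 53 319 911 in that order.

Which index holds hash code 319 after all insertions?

3

440: h=5 → slot 5
768: h=4 → slot 4
416: h=4, h2=7, probe 4,0 → slot 0
545: h=8 → slot 8
53: h=4, h2=4, probe 4,8,1 → slot 1
319: h=5, h2=10, probe 5,4,3 → slot 3
911: h=4, h2=2, probe 4,6 → slot 6
Table: [416, 53, -, 319, 768, 440, 911, -, 545, -, -]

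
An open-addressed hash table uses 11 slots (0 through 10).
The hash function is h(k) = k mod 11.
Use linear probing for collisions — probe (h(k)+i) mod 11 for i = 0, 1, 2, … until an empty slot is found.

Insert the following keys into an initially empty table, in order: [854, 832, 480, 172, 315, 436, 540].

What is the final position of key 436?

1

Insert 854: h=7, slot 7 empty => index 7.
Insert 832: h=7, slot 7 occupied => index 8.
Insert 480: h=7, slots 7,8 occupied => index 9.
Insert 172: h=7, slots 7,8,9 occupied => index 10.
Insert 315: h=7, slots 7,8,9,10 occupied => index 0.
Insert 436: h=7, slots 7,8,9,10,0 occupied => index 1.
Insert 540: h=1, slot 1 occupied => index 2.
Table: [315, 436, 540, ., ., ., ., 854, 832, 480, 172]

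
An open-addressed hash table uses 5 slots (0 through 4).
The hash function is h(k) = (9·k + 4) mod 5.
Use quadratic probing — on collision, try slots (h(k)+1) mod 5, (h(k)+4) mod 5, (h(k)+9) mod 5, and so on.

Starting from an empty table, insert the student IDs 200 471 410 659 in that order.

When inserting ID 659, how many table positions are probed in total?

2

200: h=4 -> slot 4
471: h=3 -> slot 3
410: h=4, probe 4,0 -> slot 0
659: h=0, probe 0,1 -> slot 1
Table: [410, 659, ., 471, 200]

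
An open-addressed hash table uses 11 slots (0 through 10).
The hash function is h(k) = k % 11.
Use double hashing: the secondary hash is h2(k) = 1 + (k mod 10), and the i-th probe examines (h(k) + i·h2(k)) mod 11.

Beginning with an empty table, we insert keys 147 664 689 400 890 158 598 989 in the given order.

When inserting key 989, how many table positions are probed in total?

3

147: h=4 => slot 4
664: h=4, h2=5, probe 4,9 => slot 9
689: h=7 => slot 7
400: h=4, h2=1, probe 4,5 => slot 5
890: h=10 => slot 10
158: h=4, h2=9, probe 4,2 => slot 2
598: h=4, h2=9, probe 4,2,0 => slot 0
989: h=10, h2=10, probe 10,9,8 => slot 8
Table: [598, ∅, 158, ∅, 147, 400, ∅, 689, 989, 664, 890]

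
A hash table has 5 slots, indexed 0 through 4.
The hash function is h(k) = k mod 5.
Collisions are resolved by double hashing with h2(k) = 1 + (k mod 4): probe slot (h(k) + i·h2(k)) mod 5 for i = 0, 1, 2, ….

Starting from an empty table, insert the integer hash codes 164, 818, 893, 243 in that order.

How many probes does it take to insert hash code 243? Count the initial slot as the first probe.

164 hashes to 4; slot 4 is free => place at 4.
818 hashes to 3; slot 3 is free => place at 3.
893 hashes to 3, h2=2; 3 taken => place at 0.
243 hashes to 3, h2=4; 3 taken => place at 2.
Table: [893, _, 243, 818, 164]

2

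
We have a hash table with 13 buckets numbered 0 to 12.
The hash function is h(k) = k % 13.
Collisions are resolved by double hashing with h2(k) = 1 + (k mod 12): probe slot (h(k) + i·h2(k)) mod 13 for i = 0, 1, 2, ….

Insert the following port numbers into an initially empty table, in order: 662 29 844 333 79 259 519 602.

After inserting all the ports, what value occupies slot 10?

602

662: h=12 => slot 12
29: h=3 => slot 3
844: h=12, h2=5, probe 12,4 => slot 4
333: h=8 => slot 8
79: h=1 => slot 1
259: h=12, h2=8, probe 12,7 => slot 7
519: h=12, h2=4, probe 12,3,7,11 => slot 11
602: h=4, h2=3, probe 4,7,10 => slot 10
Table: [-, 79, -, 29, 844, -, -, 259, 333, -, 602, 519, 662]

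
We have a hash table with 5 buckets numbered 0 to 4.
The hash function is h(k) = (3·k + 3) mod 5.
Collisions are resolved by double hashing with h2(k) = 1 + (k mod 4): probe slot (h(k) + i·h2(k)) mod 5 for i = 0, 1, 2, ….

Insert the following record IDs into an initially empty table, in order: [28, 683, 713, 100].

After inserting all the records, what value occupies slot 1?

Insert 28: h=2, slot 2 empty → index 2.
Insert 683: h=2, h2=4, slot 2 occupied → index 1.
Insert 713: h=2, h2=2, slot 2 occupied → index 4.
Insert 100: h=3, slot 3 empty → index 3.
Table: [—, 683, 28, 100, 713]

683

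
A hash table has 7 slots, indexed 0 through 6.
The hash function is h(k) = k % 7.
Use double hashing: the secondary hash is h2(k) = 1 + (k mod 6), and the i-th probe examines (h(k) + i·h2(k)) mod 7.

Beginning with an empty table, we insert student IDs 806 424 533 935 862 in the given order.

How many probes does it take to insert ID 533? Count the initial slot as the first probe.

Insert 806: h=1, slot 1 empty → index 1.
Insert 424: h=4, slot 4 empty → index 4.
Insert 533: h=1, h2=6, slot 1 occupied → index 0.
Insert 935: h=4, h2=6, slot 4 occupied → index 3.
Insert 862: h=1, h2=5, slot 1 occupied → index 6.
Table: [533, 806, -, 935, 424, -, 862]

2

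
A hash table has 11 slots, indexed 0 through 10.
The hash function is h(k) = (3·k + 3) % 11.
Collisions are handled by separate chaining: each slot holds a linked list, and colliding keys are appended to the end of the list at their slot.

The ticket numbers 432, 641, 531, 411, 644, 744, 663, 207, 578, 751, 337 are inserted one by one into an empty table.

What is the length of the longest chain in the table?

Insert 432: h=1, bucket 1 empty → new chain.
Insert 641: h=1, bucket 1 nonempty → append to chain.
Insert 531: h=1, bucket 1 nonempty → append to chain.
Insert 411: h=4, bucket 4 empty → new chain.
Insert 644: h=10, bucket 10 empty → new chain.
Insert 744: h=2, bucket 2 empty → new chain.
Insert 663: h=1, bucket 1 nonempty → append to chain.
Insert 207: h=8, bucket 8 empty → new chain.
Insert 578: h=10, bucket 10 nonempty → append to chain.
Insert 751: h=1, bucket 1 nonempty → append to chain.
Insert 337: h=2, bucket 2 nonempty → append to chain.
Final buckets:
0: _
1: 432 -> 641 -> 531 -> 663 -> 751
2: 744 -> 337
3: _
4: 411
5: _
6: _
7: _
8: 207
9: _
10: 644 -> 578

5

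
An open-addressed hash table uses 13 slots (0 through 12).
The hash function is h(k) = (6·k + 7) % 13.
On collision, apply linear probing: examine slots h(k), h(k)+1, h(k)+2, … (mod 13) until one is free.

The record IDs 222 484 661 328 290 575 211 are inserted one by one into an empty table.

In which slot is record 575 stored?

Insert 222: h=0, slot 0 empty → index 0.
Insert 484: h=12, slot 12 empty → index 12.
Insert 661: h=8, slot 8 empty → index 8.
Insert 328: h=12, slots 12,0 occupied → index 1.
Insert 290: h=5, slot 5 empty → index 5.
Insert 575: h=12, slots 12,0,1 occupied → index 2.
Insert 211: h=12, slots 12,0,1,2 occupied → index 3.
Table: [222, 328, 575, 211, —, 290, —, —, 661, —, —, —, 484]

2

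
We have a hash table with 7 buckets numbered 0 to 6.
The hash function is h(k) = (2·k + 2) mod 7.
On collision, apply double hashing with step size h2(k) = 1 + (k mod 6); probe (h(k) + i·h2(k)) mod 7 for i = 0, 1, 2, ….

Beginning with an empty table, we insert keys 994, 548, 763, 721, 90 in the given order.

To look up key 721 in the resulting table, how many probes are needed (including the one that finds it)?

4

994: h=2 => slot 2
548: h=6 => slot 6
763: h=2, h2=2, probe 2,4 => slot 4
721: h=2, h2=2, probe 2,4,6,1 => slot 1
90: h=0 => slot 0
Table: [90, 721, 994, —, 763, —, 548]
Lookup 721: h=2, h2=2, probe 2,4,6,1 → found at 1.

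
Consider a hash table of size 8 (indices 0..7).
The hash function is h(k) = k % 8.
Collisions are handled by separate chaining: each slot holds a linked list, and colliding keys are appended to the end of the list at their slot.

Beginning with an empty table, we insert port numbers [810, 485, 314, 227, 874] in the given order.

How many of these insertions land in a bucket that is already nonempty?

Insert 810: h=2, bucket 2 empty → new chain.
Insert 485: h=5, bucket 5 empty → new chain.
Insert 314: h=2, bucket 2 nonempty → append to chain.
Insert 227: h=3, bucket 3 empty → new chain.
Insert 874: h=2, bucket 2 nonempty → append to chain.
Final buckets:
0: -
1: -
2: 810 -> 314 -> 874
3: 227
4: -
5: 485
6: -
7: -

2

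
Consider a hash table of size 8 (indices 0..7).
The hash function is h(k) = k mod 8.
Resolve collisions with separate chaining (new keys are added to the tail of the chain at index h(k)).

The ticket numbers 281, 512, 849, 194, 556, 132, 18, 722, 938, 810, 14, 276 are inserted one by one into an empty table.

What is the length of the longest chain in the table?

281 → bucket 1
512 → bucket 0
849 → bucket 1 (collision)
194 → bucket 2
556 → bucket 4
132 → bucket 4 (collision)
18 → bucket 2 (collision)
722 → bucket 2 (collision)
938 → bucket 2 (collision)
810 → bucket 2 (collision)
14 → bucket 6
276 → bucket 4 (collision)
Final buckets:
0: 512
1: 281 -> 849
2: 194 -> 18 -> 722 -> 938 -> 810
3: -
4: 556 -> 132 -> 276
5: -
6: 14
7: -

5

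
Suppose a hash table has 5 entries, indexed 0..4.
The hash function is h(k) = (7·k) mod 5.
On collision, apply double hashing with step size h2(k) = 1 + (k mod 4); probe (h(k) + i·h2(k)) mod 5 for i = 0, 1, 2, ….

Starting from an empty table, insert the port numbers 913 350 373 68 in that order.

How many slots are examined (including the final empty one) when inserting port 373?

913 hashes to 1; slot 1 is free → place at 1.
350 hashes to 0; slot 0 is free → place at 0.
373 hashes to 1, h2=2; 1 taken → place at 3.
68 hashes to 1, h2=1; 1 taken → place at 2.
Table: [350, 913, 68, 373, .]

2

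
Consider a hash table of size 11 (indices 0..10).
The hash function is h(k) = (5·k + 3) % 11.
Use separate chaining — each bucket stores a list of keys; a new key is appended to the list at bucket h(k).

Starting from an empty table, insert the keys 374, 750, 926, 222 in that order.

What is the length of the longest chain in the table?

3

Insert 374: h=3, bucket 3 empty -> new chain.
Insert 750: h=2, bucket 2 empty -> new chain.
Insert 926: h=2, bucket 2 nonempty -> append to chain.
Insert 222: h=2, bucket 2 nonempty -> append to chain.
Final buckets:
0: -
1: -
2: 750 -> 926 -> 222
3: 374
4: -
5: -
6: -
7: -
8: -
9: -
10: -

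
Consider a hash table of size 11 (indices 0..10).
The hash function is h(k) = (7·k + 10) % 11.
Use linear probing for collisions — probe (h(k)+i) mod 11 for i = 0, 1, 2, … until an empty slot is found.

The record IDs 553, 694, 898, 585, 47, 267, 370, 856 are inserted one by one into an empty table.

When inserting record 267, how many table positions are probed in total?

3

553 hashes to 9; slot 9 is free -> place at 9.
694 hashes to 6; slot 6 is free -> place at 6.
898 hashes to 4; slot 4 is free -> place at 4.
585 hashes to 2; slot 2 is free -> place at 2.
47 hashes to 9; 9 taken -> place at 10.
267 hashes to 9; 9,10 taken -> place at 0.
370 hashes to 4; 4 taken -> place at 5.
856 hashes to 7; slot 7 is free -> place at 7.
Table: [267, ∅, 585, ∅, 898, 370, 694, 856, ∅, 553, 47]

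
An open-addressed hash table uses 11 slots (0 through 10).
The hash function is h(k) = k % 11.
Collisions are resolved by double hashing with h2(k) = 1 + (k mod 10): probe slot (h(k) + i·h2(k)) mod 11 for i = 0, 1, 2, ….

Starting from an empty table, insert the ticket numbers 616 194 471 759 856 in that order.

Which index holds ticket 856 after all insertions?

616: h=0 => slot 0
194: h=7 => slot 7
471: h=9 => slot 9
759: h=0, h2=10, probe 0,10 => slot 10
856: h=9, h2=7, probe 9,5 => slot 5
Table: [616, -, -, -, -, 856, -, 194, -, 471, 759]

5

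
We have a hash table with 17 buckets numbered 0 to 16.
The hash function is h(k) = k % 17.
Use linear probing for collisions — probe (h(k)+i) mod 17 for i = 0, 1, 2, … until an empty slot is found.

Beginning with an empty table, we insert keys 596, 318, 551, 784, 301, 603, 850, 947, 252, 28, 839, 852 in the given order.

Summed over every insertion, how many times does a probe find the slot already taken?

5

596: h=1 → slot 1
318: h=12 → slot 12
551: h=7 → slot 7
784: h=2 → slot 2
301: h=12, probe 12,13 → slot 13
603: h=8 → slot 8
850: h=0 → slot 0
947: h=12, probe 12,13,14 → slot 14
252: h=14, probe 14,15 → slot 15
28: h=11 → slot 11
839: h=6 → slot 6
852: h=2, probe 2,3 → slot 3
Table: [850, 596, 784, 852, ∅, ∅, 839, 551, 603, ∅, ∅, 28, 318, 301, 947, 252, ∅]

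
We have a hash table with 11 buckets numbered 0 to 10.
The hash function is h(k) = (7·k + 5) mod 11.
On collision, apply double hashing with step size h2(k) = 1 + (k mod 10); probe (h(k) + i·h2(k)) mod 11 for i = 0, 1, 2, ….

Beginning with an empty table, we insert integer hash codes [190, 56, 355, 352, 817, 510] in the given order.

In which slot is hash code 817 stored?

Insert 190: h=4, slot 4 empty => index 4.
Insert 56: h=1, slot 1 empty => index 1.
Insert 355: h=4, h2=6, slot 4 occupied => index 10.
Insert 352: h=5, slot 5 empty => index 5.
Insert 817: h=4, h2=8, slots 4,1 occupied => index 9.
Insert 510: h=0, slot 0 empty => index 0.
Table: [510, 56, _, _, 190, 352, _, _, _, 817, 355]

9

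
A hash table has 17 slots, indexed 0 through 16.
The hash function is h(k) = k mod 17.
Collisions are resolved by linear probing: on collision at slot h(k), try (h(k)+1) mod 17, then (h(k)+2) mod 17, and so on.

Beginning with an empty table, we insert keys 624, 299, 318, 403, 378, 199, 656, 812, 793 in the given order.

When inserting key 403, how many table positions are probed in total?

Insert 624: h=12, slot 12 empty => index 12.
Insert 299: h=10, slot 10 empty => index 10.
Insert 318: h=12, slot 12 occupied => index 13.
Insert 403: h=12, slots 12,13 occupied => index 14.
Insert 378: h=4, slot 4 empty => index 4.
Insert 199: h=12, slots 12,13,14 occupied => index 15.
Insert 656: h=10, slot 10 occupied => index 11.
Insert 812: h=13, slots 13,14,15 occupied => index 16.
Insert 793: h=11, slots 11,12,13,14,15,16 occupied => index 0.
Table: [793, -, -, -, 378, -, -, -, -, -, 299, 656, 624, 318, 403, 199, 812]

3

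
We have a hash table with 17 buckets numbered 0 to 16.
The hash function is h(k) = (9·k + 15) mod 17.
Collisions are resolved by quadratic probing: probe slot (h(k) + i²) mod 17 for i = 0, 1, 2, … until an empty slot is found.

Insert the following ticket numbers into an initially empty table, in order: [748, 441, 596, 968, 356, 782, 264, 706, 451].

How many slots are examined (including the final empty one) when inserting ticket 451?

4

Insert 748: h=15, slot 15 empty → index 15.
Insert 441: h=6, slot 6 empty → index 6.
Insert 596: h=7, slot 7 empty → index 7.
Insert 968: h=6, slots 6,7 occupied → index 10.
Insert 356: h=6, slots 6,7,10,15 occupied → index 5.
Insert 782: h=15, slot 15 occupied → index 16.
Insert 264: h=11, slot 11 empty → index 11.
Insert 706: h=11, slot 11 occupied → index 12.
Insert 451: h=11, slots 11,12,15 occupied → index 3.
Table: [-, -, -, 451, -, 356, 441, 596, -, -, 968, 264, 706, -, -, 748, 782]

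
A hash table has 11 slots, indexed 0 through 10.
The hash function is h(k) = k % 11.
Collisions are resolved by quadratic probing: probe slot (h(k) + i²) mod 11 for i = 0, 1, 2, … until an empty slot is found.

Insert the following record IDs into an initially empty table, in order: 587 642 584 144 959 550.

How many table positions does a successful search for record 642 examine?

587 hashes to 4; slot 4 is free => place at 4.
642 hashes to 4; 4 taken => place at 5.
584 hashes to 1; slot 1 is free => place at 1.
144 hashes to 1; 1 taken => place at 2.
959 hashes to 2; 2 taken => place at 3.
550 hashes to 0; slot 0 is free => place at 0.
Table: [550, 584, 144, 959, 587, 642, —, —, —, —, —]
Lookup 642: h=4, probe 4,5 → found at 5.

2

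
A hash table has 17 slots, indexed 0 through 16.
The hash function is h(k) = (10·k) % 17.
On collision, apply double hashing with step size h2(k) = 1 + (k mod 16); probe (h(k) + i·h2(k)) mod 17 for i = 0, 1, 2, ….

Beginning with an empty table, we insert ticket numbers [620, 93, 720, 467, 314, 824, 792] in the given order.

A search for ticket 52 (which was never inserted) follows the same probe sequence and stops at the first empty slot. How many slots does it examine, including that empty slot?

620: h=12 → slot 12
93: h=12, h2=14, probe 12,9 → slot 9
720: h=9, h2=1, probe 9,10 → slot 10
467: h=12, h2=4, probe 12,16 → slot 16
314: h=12, h2=11, probe 12,6 → slot 6
824: h=12, h2=9, probe 12,4 → slot 4
792: h=15 → slot 15
Table: [_, _, _, _, 824, _, 314, _, _, 93, 720, _, 620, _, _, 792, 467]
Lookup 52: h=10, h2=5, probe 10,15,3 → slot 3 empty, not found.

3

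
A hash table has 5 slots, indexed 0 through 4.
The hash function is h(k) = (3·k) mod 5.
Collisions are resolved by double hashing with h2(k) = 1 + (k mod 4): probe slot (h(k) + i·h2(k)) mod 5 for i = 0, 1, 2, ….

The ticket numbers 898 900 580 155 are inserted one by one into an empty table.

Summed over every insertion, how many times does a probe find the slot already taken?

Insert 898: h=4, slot 4 empty => index 4.
Insert 900: h=0, slot 0 empty => index 0.
Insert 580: h=0, h2=1, slot 0 occupied => index 1.
Insert 155: h=0, h2=4, slots 0,4 occupied => index 3.
Table: [900, 580, -, 155, 898]

3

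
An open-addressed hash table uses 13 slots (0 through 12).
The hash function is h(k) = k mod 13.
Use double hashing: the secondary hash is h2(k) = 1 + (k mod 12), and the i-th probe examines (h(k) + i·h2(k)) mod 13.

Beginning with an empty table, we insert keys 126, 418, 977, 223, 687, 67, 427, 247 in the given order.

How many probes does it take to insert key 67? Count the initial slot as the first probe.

3

126: h=9 -> slot 9
418: h=2 -> slot 2
977: h=2, h2=6, probe 2,8 -> slot 8
223: h=2, h2=8, probe 2,10 -> slot 10
687: h=11 -> slot 11
67: h=2, h2=8, probe 2,10,5 -> slot 5
427: h=11, h2=8, probe 11,6 -> slot 6
247: h=0 -> slot 0
Table: [247, -, 418, -, -, 67, 427, -, 977, 126, 223, 687, -]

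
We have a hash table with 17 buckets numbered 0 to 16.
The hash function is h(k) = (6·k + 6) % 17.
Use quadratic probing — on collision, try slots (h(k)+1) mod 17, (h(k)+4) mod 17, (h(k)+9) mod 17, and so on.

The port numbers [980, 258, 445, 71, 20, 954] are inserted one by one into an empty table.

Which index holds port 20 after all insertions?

16

Insert 980: h=4, slot 4 empty → index 4.
Insert 258: h=7, slot 7 empty → index 7.
Insert 445: h=7, slot 7 occupied → index 8.
Insert 71: h=7, slots 7,8 occupied → index 11.
Insert 20: h=7, slots 7,8,11 occupied → index 16.
Insert 954: h=1, slot 1 empty → index 1.
Table: [_, 954, _, _, 980, _, _, 258, 445, _, _, 71, _, _, _, _, 20]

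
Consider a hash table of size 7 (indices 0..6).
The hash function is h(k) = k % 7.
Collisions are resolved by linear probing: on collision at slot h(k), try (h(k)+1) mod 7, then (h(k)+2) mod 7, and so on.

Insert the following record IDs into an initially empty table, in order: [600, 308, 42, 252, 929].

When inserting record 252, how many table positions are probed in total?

600: h=5 -> slot 5
308: h=0 -> slot 0
42: h=0, probe 0,1 -> slot 1
252: h=0, probe 0,1,2 -> slot 2
929: h=5, probe 5,6 -> slot 6
Table: [308, 42, 252, _, _, 600, 929]

3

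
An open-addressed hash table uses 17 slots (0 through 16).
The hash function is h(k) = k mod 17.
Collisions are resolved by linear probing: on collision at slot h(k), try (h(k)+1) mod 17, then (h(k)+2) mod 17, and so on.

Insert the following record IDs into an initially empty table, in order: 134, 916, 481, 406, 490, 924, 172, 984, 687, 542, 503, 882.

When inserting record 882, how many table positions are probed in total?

Insert 134: h=15, slot 15 empty → index 15.
Insert 916: h=15, slot 15 occupied → index 16.
Insert 481: h=5, slot 5 empty → index 5.
Insert 406: h=15, slots 15,16 occupied → index 0.
Insert 490: h=14, slot 14 empty → index 14.
Insert 924: h=6, slot 6 empty → index 6.
Insert 172: h=2, slot 2 empty → index 2.
Insert 984: h=15, slots 15,16,0 occupied → index 1.
Insert 687: h=7, slot 7 empty → index 7.
Insert 542: h=15, slots 15,16,0,1,2 occupied → index 3.
Insert 503: h=10, slot 10 empty → index 10.
Insert 882: h=15, slots 15,16,0,1,2,3 occupied → index 4.
Table: [406, 984, 172, 542, 882, 481, 924, 687, ∅, ∅, 503, ∅, ∅, ∅, 490, 134, 916]

7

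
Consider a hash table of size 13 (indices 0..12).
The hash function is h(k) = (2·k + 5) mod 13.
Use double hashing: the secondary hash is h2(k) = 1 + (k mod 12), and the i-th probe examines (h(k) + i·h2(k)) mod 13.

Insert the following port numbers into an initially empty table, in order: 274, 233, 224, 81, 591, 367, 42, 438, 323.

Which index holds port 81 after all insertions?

274: h=7 → slot 7
233: h=3 → slot 3
224: h=11 → slot 11
81: h=11, h2=10, probe 11,8 → slot 8
591: h=4 → slot 4
367: h=11, h2=8, probe 11,6 → slot 6
42: h=11, h2=7, probe 11,5 → slot 5
438: h=10 → slot 10
323: h=1 → slot 1
Table: [—, 323, —, 233, 591, 42, 367, 274, 81, —, 438, 224, —]

8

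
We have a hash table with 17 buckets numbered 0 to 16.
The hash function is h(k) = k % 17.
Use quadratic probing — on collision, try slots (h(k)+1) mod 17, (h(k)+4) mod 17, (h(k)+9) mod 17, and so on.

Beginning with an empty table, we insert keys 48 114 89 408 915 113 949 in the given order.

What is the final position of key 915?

15

48: h=14 → slot 14
114: h=12 → slot 12
89: h=4 → slot 4
408: h=0 → slot 0
915: h=14, probe 14,15 → slot 15
113: h=11 → slot 11
949: h=14, probe 14,15,1 → slot 1
Table: [408, 949, -, -, 89, -, -, -, -, -, -, 113, 114, -, 48, 915, -]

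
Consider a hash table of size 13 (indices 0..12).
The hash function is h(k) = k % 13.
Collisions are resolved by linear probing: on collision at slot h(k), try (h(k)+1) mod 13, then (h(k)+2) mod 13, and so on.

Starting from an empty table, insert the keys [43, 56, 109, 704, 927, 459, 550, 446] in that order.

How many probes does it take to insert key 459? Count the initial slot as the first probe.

Insert 43: h=4, slot 4 empty -> index 4.
Insert 56: h=4, slot 4 occupied -> index 5.
Insert 109: h=5, slot 5 occupied -> index 6.
Insert 704: h=2, slot 2 empty -> index 2.
Insert 927: h=4, slots 4,5,6 occupied -> index 7.
Insert 459: h=4, slots 4,5,6,7 occupied -> index 8.
Insert 550: h=4, slots 4,5,6,7,8 occupied -> index 9.
Insert 446: h=4, slots 4,5,6,7,8,9 occupied -> index 10.
Table: [-, -, 704, -, 43, 56, 109, 927, 459, 550, 446, -, -]

5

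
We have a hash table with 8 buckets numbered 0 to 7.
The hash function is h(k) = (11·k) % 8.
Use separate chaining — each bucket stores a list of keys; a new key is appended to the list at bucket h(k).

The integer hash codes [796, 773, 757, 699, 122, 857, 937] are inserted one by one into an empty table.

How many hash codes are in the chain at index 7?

796 → bucket 4
773 → bucket 7
757 → bucket 7 (collision)
699 → bucket 1
122 → bucket 6
857 → bucket 3
937 → bucket 3 (collision)
Final buckets:
0: —
1: 699
2: —
3: 857 -> 937
4: 796
5: —
6: 122
7: 773 -> 757

2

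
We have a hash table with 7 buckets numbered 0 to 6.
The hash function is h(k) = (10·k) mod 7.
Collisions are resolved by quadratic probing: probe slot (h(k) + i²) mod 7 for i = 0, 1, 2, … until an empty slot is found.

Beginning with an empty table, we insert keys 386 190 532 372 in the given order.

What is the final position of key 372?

5

386 hashes to 3; slot 3 is free => place at 3.
190 hashes to 3; 3 taken => place at 4.
532 hashes to 0; slot 0 is free => place at 0.
372 hashes to 3; 3,4,0 taken => place at 5.
Table: [532, ., ., 386, 190, 372, .]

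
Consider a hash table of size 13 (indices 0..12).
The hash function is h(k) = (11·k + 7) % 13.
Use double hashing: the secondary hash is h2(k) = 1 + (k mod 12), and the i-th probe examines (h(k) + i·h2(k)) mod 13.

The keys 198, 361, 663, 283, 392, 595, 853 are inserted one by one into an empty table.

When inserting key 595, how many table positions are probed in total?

4

Insert 198: h=1, slot 1 empty -> index 1.
Insert 361: h=0, slot 0 empty -> index 0.
Insert 663: h=7, slot 7 empty -> index 7.
Insert 283: h=0, h2=8, slot 0 occupied -> index 8.
Insert 392: h=3, slot 3 empty -> index 3.
Insert 595: h=0, h2=8, slots 0,8,3 occupied -> index 11.
Insert 853: h=4, slot 4 empty -> index 4.
Table: [361, 198, —, 392, 853, —, —, 663, 283, —, —, 595, —]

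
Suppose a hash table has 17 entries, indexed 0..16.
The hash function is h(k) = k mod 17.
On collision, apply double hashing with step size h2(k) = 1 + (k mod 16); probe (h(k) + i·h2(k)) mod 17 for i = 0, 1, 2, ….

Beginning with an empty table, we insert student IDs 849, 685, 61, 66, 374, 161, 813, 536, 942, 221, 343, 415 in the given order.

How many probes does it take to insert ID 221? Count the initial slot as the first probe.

3

849: h=16 -> slot 16
685: h=5 -> slot 5
61: h=10 -> slot 10
66: h=15 -> slot 15
374: h=0 -> slot 0
161: h=8 -> slot 8
813: h=14 -> slot 14
536: h=9 -> slot 9
942: h=7 -> slot 7
221: h=0, h2=14, probe 0,14,11 -> slot 11
343: h=3 -> slot 3
415: h=7, h2=16, probe 7,6 -> slot 6
Table: [374, ., ., 343, ., 685, 415, 942, 161, 536, 61, 221, ., ., 813, 66, 849]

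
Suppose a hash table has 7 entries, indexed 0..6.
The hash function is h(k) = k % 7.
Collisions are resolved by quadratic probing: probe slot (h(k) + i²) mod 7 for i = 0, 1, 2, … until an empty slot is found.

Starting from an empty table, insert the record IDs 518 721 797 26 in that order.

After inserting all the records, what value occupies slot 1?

721

Insert 518: h=0, slot 0 empty => index 0.
Insert 721: h=0, slot 0 occupied => index 1.
Insert 797: h=6, slot 6 empty => index 6.
Insert 26: h=5, slot 5 empty => index 5.
Table: [518, 721, ., ., ., 26, 797]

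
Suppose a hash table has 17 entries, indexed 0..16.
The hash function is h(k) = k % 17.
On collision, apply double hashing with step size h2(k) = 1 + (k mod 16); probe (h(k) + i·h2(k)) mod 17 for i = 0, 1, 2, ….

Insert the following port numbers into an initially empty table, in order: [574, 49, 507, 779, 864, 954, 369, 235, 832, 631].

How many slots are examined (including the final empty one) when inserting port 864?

Insert 574: h=13, slot 13 empty → index 13.
Insert 49: h=15, slot 15 empty → index 15.
Insert 507: h=14, slot 14 empty → index 14.
Insert 779: h=14, h2=12, slot 14 occupied → index 9.
Insert 864: h=14, h2=1, slots 14,15 occupied → index 16.
Insert 954: h=2, slot 2 empty → index 2.
Insert 369: h=12, slot 12 empty → index 12.
Insert 235: h=14, h2=12, slots 14,9 occupied → index 4.
Insert 832: h=16, h2=1, slot 16 occupied → index 0.
Insert 631: h=2, h2=8, slot 2 occupied → index 10.
Table: [832, ∅, 954, ∅, 235, ∅, ∅, ∅, ∅, 779, 631, ∅, 369, 574, 507, 49, 864]

3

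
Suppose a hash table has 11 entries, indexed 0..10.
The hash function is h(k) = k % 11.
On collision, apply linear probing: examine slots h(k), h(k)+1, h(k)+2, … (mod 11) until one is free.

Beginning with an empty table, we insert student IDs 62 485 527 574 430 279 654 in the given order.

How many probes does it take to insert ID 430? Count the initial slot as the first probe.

3

62: h=7 → slot 7
485: h=1 → slot 1
527: h=10 → slot 10
574: h=2 → slot 2
430: h=1, probe 1,2,3 → slot 3
279: h=4 → slot 4
654: h=5 → slot 5
Table: [_, 485, 574, 430, 279, 654, _, 62, _, _, 527]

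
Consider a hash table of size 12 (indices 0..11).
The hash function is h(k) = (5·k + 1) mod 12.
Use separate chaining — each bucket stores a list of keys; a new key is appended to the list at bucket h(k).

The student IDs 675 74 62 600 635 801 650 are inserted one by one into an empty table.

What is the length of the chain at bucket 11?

3

675 -> bucket 4
74 -> bucket 11
62 -> bucket 11 (collision)
600 -> bucket 1
635 -> bucket 8
801 -> bucket 10
650 -> bucket 11 (collision)
Final buckets:
0: -
1: 600
2: -
3: -
4: 675
5: -
6: -
7: -
8: 635
9: -
10: 801
11: 74 -> 62 -> 650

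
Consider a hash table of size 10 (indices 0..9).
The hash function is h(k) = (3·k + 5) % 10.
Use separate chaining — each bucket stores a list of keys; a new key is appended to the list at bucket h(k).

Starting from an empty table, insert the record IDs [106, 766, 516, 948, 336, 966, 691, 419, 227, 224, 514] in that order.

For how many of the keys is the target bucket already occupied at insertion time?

Insert 106: h=3, bucket 3 empty → new chain.
Insert 766: h=3, bucket 3 nonempty → append to chain.
Insert 516: h=3, bucket 3 nonempty → append to chain.
Insert 948: h=9, bucket 9 empty → new chain.
Insert 336: h=3, bucket 3 nonempty → append to chain.
Insert 966: h=3, bucket 3 nonempty → append to chain.
Insert 691: h=8, bucket 8 empty → new chain.
Insert 419: h=2, bucket 2 empty → new chain.
Insert 227: h=6, bucket 6 empty → new chain.
Insert 224: h=7, bucket 7 empty → new chain.
Insert 514: h=7, bucket 7 nonempty → append to chain.
Final buckets:
0: .
1: .
2: 419
3: 106 -> 766 -> 516 -> 336 -> 966
4: .
5: .
6: 227
7: 224 -> 514
8: 691
9: 948

5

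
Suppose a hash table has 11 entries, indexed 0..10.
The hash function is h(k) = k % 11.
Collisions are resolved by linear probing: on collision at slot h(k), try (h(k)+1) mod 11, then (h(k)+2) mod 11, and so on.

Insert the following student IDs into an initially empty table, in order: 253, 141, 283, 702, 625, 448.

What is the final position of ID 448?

2

253 hashes to 0; slot 0 is free -> place at 0.
141 hashes to 9; slot 9 is free -> place at 9.
283 hashes to 8; slot 8 is free -> place at 8.
702 hashes to 9; 9 taken -> place at 10.
625 hashes to 9; 9,10,0 taken -> place at 1.
448 hashes to 8; 8,9,10,0,1 taken -> place at 2.
Table: [253, 625, 448, —, —, —, —, —, 283, 141, 702]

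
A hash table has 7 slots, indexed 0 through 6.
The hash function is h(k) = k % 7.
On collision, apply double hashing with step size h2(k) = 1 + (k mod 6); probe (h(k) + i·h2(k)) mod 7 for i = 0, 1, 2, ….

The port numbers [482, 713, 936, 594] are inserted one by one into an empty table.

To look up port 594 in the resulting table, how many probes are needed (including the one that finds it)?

482 hashes to 6; slot 6 is free -> place at 6.
713 hashes to 6, h2=6; 6 taken -> place at 5.
936 hashes to 5, h2=1; 5,6 taken -> place at 0.
594 hashes to 6, h2=1; 6,0 taken -> place at 1.
Table: [936, 594, ., ., ., 713, 482]
Lookup 594: h=6, h2=1, probe 6,0,1 → found at 1.

3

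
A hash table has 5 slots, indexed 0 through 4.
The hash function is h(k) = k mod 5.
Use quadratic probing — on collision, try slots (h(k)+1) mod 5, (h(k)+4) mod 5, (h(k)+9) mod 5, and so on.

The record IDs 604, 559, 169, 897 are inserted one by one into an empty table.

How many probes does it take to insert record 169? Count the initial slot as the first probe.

604: h=4 → slot 4
559: h=4, probe 4,0 → slot 0
169: h=4, probe 4,0,3 → slot 3
897: h=2 → slot 2
Table: [559, ., 897, 169, 604]

3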